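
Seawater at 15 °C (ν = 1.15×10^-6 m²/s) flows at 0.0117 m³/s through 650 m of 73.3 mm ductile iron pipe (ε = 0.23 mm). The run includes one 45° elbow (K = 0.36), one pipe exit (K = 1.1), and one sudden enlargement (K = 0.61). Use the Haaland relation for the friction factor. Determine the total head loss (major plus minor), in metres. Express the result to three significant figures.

H_L ≈ 95.3 m

V = 4Q/(πD²) = 2.773 m/s; V²/2g = 0.3918 m
Re = 1.77×10^5, ε/D = 0.00314 → f = 0.02721 (Haaland)
Major: h_f = f(L/D)·V²/2g = 0.02721·8868·0.3918 = 94.54 m
Minor: ΣK = 2.07; h_m = ΣK·V²/2g = 0.8110 m
Total H_L = 94.54 + 0.8110 = 95.35 m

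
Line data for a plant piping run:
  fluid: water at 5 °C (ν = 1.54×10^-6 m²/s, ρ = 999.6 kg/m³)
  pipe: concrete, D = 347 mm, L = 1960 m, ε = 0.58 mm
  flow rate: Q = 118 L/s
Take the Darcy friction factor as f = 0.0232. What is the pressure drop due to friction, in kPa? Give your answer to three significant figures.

Δp ≈ 102 kPa

V = 4Q/(πD²) = 4·0.118/(π·0.347²) = 1.248 m/s
h_f = f(L/D)V²/(2g) = 0.02320·(1960/0.347)·1.248²/(2·9.81) = 10.40 m
Δp = ρg·h_f = 999.6·9.81·10.40 = 102.0 kPa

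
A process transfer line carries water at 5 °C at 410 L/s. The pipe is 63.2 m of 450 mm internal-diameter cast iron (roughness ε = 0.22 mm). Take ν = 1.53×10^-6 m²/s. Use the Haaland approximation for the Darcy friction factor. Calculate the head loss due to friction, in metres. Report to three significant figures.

V = 4Q/(πD²) = 4·0.410/(π·0.450²) = 2.578 m/s
Re = VD/ν = 2.578·0.450/1.53×10^-6 = 7.58×10^5 → turbulent
ε/D = 0.22/450 = 4.89×10^-4
Haaland: f = 0.01723
h_f = f(L/D)V²/(2g) = 0.01723·(63.2/0.450)·2.578²/(2·9.81) = 0.8197 m

h_f ≈ 0.820 m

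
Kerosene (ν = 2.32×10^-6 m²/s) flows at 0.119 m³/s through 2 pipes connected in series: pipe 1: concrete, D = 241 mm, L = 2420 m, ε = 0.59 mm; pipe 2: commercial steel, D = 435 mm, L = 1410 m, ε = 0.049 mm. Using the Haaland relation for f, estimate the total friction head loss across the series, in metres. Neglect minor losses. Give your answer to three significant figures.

Pipe 1: V = 2.609 m/s, Re = 2.71×10^5, ε/D = 0.00245, f = 0.02529, h_1 = f(L/D)V²/2g = 88.09 m
Pipe 2: V = 0.8007 m/s, Re = 1.50×10^5, ε/D = 1.13×10^-4, f = 0.01705, h_2 = f(L/D)V²/2g = 1.806 m
Series → Q common, losses add: H = Σh = 89.90 m

H ≈ 89.9 m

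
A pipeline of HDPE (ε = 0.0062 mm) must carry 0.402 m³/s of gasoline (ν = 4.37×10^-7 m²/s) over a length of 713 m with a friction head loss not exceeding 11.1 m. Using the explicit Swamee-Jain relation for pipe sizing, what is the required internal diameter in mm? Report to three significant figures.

D ≈ 389 mm

Swamee-Jain (Type III): D = 0.66·[ε^1.25·(LQ²/(gh_f))^4.75 + ν·Q^9.4·(L/(gh_f))^5.2]^0.04
LQ²/(gh_f) = 1.058; L/(gh_f) = 6.548
Term 1 = ε^1.25·(…)^4.75 = 4.05×10^-7; Term 2 = ν·Q^9.4·(…)^5.2 = 1.46×10^-6
D = 0.66·(4.05×10^-7 + 1.46×10^-6)^0.04 = 0.3894 m = 389 mm
Check: V = 3.38 m/s, Re = 3.01×10^6, f = 0.01044, h_f = 11.1 m ≈ 11.1 m ✓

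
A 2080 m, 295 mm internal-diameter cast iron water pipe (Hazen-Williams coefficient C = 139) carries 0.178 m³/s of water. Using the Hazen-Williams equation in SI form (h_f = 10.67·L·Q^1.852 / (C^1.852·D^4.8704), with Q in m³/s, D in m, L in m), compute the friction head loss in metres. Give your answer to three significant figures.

h_f ≈ 37.3 m

h_f = 10.67·2080·0.178^1.852 / (139^1.852·0.295^4.8704) = 37.27 m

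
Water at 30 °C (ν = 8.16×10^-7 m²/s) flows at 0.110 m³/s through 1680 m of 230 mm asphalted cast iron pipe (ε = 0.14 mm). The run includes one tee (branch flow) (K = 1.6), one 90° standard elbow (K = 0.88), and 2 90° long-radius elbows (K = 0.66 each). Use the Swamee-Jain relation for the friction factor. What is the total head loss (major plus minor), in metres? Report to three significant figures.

H_L ≈ 48.7 m

V = 4Q/(πD²) = 2.648 m/s; V²/2g = 0.3573 m
Re = 7.46×10^5, ε/D = 6.09×10^-4 → f = 0.01815 (Swamee-Jain)
Major: h_f = f(L/D)·V²/2g = 0.01815·7304·0.3573 = 47.36 m
Minor: ΣK = 3.80; h_m = ΣK·V²/2g = 1.358 m
Total H_L = 47.36 + 1.358 = 48.71 m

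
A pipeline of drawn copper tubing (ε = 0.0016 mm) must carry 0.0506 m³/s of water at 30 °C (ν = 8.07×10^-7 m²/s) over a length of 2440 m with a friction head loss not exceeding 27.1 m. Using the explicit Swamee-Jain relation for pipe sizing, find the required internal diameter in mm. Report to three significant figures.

Swamee-Jain (Type III): D = 0.66·[ε^1.25·(LQ²/(gh_f))^4.75 + ν·Q^9.4·(L/(gh_f))^5.2]^0.04
LQ²/(gh_f) = 0.02350; L/(gh_f) = 9.178
Term 1 = ε^1.25·(…)^4.75 = 1.04×10^-15; Term 2 = ν·Q^9.4·(…)^5.2 = 5.40×10^-14
D = 0.66·(1.04×10^-15 + 5.40×10^-14)^0.04 = 0.1946 m = 195 mm
Check: V = 1.70 m/s, Re = 4.10×10^5, f = 0.01368, h_f = 25.3 m ≈ 27.1 m ✓

D ≈ 195 mm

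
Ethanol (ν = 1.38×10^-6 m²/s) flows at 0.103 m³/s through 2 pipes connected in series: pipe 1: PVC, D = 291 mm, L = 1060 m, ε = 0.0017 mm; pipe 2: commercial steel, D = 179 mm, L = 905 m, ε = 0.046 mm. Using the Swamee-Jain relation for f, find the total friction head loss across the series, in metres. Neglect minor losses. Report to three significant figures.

Pipe 1: V = 1.549 m/s, Re = 3.27×10^5, ε/D = 5.84×10^-6, f = 0.01422, h_1 = f(L/D)V²/2g = 6.332 m
Pipe 2: V = 4.093 m/s, Re = 5.31×10^5, ε/D = 2.57×10^-4, f = 0.01595, h_2 = f(L/D)V²/2g = 68.85 m
Series → Q common, losses add: H = Σh = 75.18 m

H ≈ 75.2 m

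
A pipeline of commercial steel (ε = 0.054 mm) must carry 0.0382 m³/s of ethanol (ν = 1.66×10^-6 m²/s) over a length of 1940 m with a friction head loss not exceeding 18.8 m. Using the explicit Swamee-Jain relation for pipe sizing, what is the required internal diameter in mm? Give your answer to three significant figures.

D ≈ 189 mm

Swamee-Jain (Type III): D = 0.66·[ε^1.25·(LQ²/(gh_f))^4.75 + ν·Q^9.4·(L/(gh_f))^5.2]^0.04
LQ²/(gh_f) = 0.01535; L/(gh_f) = 10.52
Term 1 = ε^1.25·(…)^4.75 = 1.12×10^-14; Term 2 = ν·Q^9.4·(…)^5.2 = 1.61×10^-14
D = 0.66·(1.12×10^-14 + 1.61×10^-14)^0.04 = 0.1892 m = 189 mm
Check: V = 1.36 m/s, Re = 1.55×10^5, f = 0.01826, h_f = 17.6 m ≈ 18.8 m ✓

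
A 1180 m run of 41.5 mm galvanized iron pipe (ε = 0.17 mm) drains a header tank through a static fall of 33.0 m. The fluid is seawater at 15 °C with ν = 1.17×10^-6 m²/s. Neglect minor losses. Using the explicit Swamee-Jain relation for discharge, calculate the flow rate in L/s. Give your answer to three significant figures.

Q ≈ 1.14 L/s

Swamee-Jain (Type II): Q = -0.965·√(gD⁵h_f/L)·ln[ε/(3.7D) + √(3.17ν²L/(gD³h_f))]
√(gD⁵h_f/L) = √(9.81·0.0415⁵·33.0/1180) = 1.838×10^-4
ε/(3.7D) = 0.00111; √(3.17ν²L/(gD³h_f)) = 4.70×10^-4
Q = -0.965·1.838×10^-4·ln(0.001578) = 0.001144 m³/s
Check: V = 0.846 m/s, Re = 3.00×10^4, f = 0.03225, h_f = 33.4 m ≈ 33.0 m ✓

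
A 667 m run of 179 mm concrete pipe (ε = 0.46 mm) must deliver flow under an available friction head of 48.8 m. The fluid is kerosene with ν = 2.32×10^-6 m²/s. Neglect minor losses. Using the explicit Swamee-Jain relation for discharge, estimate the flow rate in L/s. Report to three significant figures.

Q ≈ 79.6 L/s

Swamee-Jain (Type II): Q = -0.965·√(gD⁵h_f/L)·ln[ε/(3.7D) + √(3.17ν²L/(gD³h_f))]
√(gD⁵h_f/L) = √(9.81·0.179⁵·48.8/667) = 0.01148
ε/(3.7D) = 6.95×10^-4; √(3.17ν²L/(gD³h_f)) = 6.44×10^-5
Q = -0.965·0.01148·ln(7.589×10^-4) = 0.07961 m³/s
Check: V = 3.16 m/s, Re = 2.44×10^5, f = 0.02584, h_f = 49.1 m ≈ 48.8 m ✓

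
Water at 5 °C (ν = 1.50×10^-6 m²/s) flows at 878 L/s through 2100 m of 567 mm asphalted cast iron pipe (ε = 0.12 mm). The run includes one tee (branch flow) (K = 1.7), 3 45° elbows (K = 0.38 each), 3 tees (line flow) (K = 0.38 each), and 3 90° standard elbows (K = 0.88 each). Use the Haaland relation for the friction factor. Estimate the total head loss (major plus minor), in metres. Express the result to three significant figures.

H_L ≈ 37.3 m

V = 4Q/(πD²) = 3.477 m/s; V²/2g = 0.6163 m
Re = 1.31×10^6, ε/D = 2.12×10^-4 → f = 0.01455 (Haaland)
Major: h_f = f(L/D)·V²/2g = 0.01455·3704·0.6163 = 33.21 m
Minor: ΣK = 6.62; h_m = ΣK·V²/2g = 4.080 m
Total H_L = 33.21 + 4.080 = 37.29 m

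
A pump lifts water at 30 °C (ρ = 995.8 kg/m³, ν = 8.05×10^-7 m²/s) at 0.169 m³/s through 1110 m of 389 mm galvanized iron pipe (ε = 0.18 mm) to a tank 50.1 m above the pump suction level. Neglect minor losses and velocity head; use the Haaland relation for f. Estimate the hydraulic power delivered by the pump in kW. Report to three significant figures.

V = 4Q/(πD²) = 1.422 m/s; Re = 6.87×10^5; ε/D = 4.63×10^-4; f = 0.01711
h_f = f(L/D)V²/2g = 5.031 m
Total head H = z + h_f = 50.1 + 5.031 = 55.13 m
P_hyd = ρgQH = 995.8·9.81·0.169·55.13 = 91.02 kW

P_hyd ≈ 91.0 kW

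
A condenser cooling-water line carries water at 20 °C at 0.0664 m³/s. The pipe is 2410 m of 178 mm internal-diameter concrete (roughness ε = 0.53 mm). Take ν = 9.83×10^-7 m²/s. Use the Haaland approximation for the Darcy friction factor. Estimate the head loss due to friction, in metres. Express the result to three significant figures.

h_f ≈ 130 m

V = 4Q/(πD²) = 4·0.0664/(π·0.178²) = 2.668 m/s
Re = VD/ν = 2.668·0.178/9.83×10^-7 = 4.83×10^5 → turbulent
ε/D = 0.53/178 = 0.00298
Haaland: f = 0.02642
h_f = f(L/D)V²/(2g) = 0.02642·(2410/0.178)·2.668²/(2·9.81) = 129.8 m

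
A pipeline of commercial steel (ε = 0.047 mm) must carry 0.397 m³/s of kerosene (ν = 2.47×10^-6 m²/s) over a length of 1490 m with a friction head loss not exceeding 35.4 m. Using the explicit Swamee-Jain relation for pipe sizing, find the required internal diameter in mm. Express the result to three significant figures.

D ≈ 385 mm

Swamee-Jain (Type III): D = 0.66·[ε^1.25·(LQ²/(gh_f))^4.75 + ν·Q^9.4·(L/(gh_f))^5.2]^0.04
LQ²/(gh_f) = 0.6762; L/(gh_f) = 4.291
Term 1 = ε^1.25·(…)^4.75 = 6.07×10^-7; Term 2 = ν·Q^9.4·(…)^5.2 = 8.14×10^-7
D = 0.66·(6.07×10^-7 + 8.14×10^-7)^0.04 = 0.3852 m = 385 mm
Check: V = 3.41 m/s, Re = 5.31×10^5, f = 0.01462, h_f = 33.5 m ≈ 35.4 m ✓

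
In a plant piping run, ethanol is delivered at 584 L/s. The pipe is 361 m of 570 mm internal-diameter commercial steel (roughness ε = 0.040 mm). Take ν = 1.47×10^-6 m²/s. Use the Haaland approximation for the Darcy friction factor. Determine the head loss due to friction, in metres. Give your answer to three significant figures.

V = 4Q/(πD²) = 4·0.584/(π·0.570²) = 2.289 m/s
Re = VD/ν = 2.289·0.570/1.47×10^-6 = 8.87×10^5 → turbulent
ε/D = 0.040/570 = 7.02×10^-5
Haaland: f = 0.01302
h_f = f(L/D)V²/(2g) = 0.01302·(361/0.570)·2.289²/(2·9.81) = 2.201 m

h_f ≈ 2.20 m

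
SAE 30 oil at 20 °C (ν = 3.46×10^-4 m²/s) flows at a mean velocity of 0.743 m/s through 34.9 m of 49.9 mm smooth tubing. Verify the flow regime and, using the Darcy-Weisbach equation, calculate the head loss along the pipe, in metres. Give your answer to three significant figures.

Re = VD/ν = 0.743·0.04990/3.46×10^-4 = 107 → laminar (Re < 2300)
f = 64/Re = 0.5973
h_f = f(L/D)V²/(2g) = 0.5973·(34.9/0.04990)·0.743²/(2·9.81) = 11.75 m

h_f ≈ 11.8 m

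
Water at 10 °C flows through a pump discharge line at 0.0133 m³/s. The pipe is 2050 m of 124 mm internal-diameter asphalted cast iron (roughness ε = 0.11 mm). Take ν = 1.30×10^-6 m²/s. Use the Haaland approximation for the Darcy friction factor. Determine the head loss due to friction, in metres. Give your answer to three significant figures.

V = 4Q/(πD²) = 4·0.0133/(π·0.124²) = 1.101 m/s
Re = VD/ν = 1.101·0.124/1.30×10^-6 = 1.05×10^5 → turbulent
ε/D = 0.11/124 = 8.87×10^-4
Haaland: f = 0.02147
h_f = f(L/D)V²/(2g) = 0.02147·(2050/0.124)·1.101²/(2·9.81) = 21.94 m

h_f ≈ 21.9 m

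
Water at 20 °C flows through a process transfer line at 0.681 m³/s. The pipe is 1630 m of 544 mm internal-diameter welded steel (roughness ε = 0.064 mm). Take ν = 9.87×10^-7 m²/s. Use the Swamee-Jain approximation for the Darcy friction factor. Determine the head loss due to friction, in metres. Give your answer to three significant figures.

V = 4Q/(πD²) = 4·0.681/(π·0.544²) = 2.930 m/s
Re = VD/ν = 2.930·0.544/9.87×10^-7 = 1.61×10^6 → turbulent
ε/D = 0.064/544 = 1.18×10^-4
Swamee-Jain: f = 0.01333
h_f = f(L/D)V²/(2g) = 0.01333·(1630/0.544)·2.930²/(2·9.81) = 17.47 m

h_f ≈ 17.5 m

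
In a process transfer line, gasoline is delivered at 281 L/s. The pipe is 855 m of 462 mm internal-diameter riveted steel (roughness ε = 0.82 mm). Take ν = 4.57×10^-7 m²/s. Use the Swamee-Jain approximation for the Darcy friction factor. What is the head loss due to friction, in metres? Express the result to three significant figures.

V = 4Q/(πD²) = 4·0.281/(π·0.462²) = 1.676 m/s
Re = VD/ν = 1.676·0.462/4.57×10^-7 = 1.69×10^6 → turbulent
ε/D = 0.82/462 = 0.00177
Swamee-Jain: f = 0.02287
h_f = f(L/D)V²/(2g) = 0.02287·(855/0.462)·1.676²/(2·9.81) = 6.061 m

h_f ≈ 6.06 m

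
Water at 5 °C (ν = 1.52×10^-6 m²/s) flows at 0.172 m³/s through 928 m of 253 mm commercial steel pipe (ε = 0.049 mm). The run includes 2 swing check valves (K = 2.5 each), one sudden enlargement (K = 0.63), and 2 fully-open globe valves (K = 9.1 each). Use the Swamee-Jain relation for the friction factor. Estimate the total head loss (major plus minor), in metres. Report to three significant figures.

V = 4Q/(πD²) = 3.421 m/s; V²/2g = 0.5966 m
Re = 5.69×10^5, ε/D = 1.94×10^-4 → f = 0.01528 (Swamee-Jain)
Major: h_f = f(L/D)·V²/2g = 0.01528·3668·0.5966 = 33.45 m
Minor: ΣK = 23.8; h_m = ΣK·V²/2g = 14.22 m
Total H_L = 33.45 + 14.22 = 47.66 m

H_L ≈ 47.7 m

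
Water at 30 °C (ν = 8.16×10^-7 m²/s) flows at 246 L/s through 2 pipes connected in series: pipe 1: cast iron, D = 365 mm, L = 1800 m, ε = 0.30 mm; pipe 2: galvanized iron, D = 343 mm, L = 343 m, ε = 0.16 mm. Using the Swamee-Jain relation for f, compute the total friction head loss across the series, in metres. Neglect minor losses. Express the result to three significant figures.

H ≈ 32.8 m

Pipe 1: V = 2.351 m/s, Re = 1.05×10^6, ε/D = 8.22×10^-4, f = 0.01916, h_1 = f(L/D)V²/2g = 26.61 m
Pipe 2: V = 2.662 m/s, Re = 1.12×10^6, ε/D = 4.66×10^-4, f = 0.01701, h_2 = f(L/D)V²/2g = 6.146 m
Series → Q common, losses add: H = Σh = 32.76 m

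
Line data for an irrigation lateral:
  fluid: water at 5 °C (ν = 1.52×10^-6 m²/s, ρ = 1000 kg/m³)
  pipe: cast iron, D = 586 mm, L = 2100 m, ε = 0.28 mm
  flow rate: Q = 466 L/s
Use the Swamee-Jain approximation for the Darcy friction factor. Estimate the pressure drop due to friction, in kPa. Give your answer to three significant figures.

V = 4Q/(πD²) = 4·0.466/(π·0.586²) = 1.728 m/s
Re = VD/ν = 1.728·0.586/1.52×10^-6 = 6.66×10^5 → turbulent
ε/D = 0.28/586 = 4.78×10^-4
Swamee-Jain: f = 0.01740
h_f = f(L/D)V²/(2g) = 0.01740·(2100/0.586)·1.728²/(2·9.81) = 9.489 m
Δp = ρg·h_f = 1000·9.81·9.489 = 93.09 kPa

Δp ≈ 93.1 kPa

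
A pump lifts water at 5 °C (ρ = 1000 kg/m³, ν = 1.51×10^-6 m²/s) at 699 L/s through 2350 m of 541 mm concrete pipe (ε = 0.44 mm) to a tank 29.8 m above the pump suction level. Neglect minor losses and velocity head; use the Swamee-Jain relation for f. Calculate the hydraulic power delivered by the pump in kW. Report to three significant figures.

V = 4Q/(πD²) = 3.041 m/s; Re = 1.09×10^6; ε/D = 8.13×10^-4; f = 0.01910
h_f = f(L/D)V²/2g = 39.10 m
Total head H = z + h_f = 29.8 + 39.10 = 68.90 m
P_hyd = ρgQH = 1000·9.81·0.699·68.90 = 472.4 kW

P_hyd ≈ 472 kW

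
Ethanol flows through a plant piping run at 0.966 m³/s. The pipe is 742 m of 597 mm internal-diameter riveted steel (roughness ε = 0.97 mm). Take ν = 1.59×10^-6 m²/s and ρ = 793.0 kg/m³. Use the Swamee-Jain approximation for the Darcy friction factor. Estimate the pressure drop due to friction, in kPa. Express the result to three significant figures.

V = 4Q/(πD²) = 4·0.966/(π·0.597²) = 3.451 m/s
Re = VD/ν = 3.451·0.597/1.59×10^-6 = 1.30×10^6 → turbulent
ε/D = 0.97/597 = 0.00162
Swamee-Jain: f = 0.02241
h_f = f(L/D)V²/(2g) = 0.02241·(742/0.597)·3.451²/(2·9.81) = 16.91 m
Δp = ρg·h_f = 793.0·9.81·16.91 = 131.5 kPa

Δp ≈ 132 kPa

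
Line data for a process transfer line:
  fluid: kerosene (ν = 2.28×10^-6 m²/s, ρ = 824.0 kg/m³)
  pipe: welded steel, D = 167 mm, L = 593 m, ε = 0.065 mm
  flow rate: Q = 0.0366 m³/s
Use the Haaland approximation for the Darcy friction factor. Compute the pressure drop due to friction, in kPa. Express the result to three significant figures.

Δp ≈ 77.9 kPa

V = 4Q/(πD²) = 4·0.0366/(π·0.167²) = 1.671 m/s
Re = VD/ν = 1.671·0.167/2.28×10^-6 = 1.22×10^5 → turbulent
ε/D = 0.065/167 = 3.89×10^-4
Haaland: f = 0.01907
h_f = f(L/D)V²/(2g) = 0.01907·(593/0.167)·1.671²/(2·9.81) = 9.635 m
Δp = ρg·h_f = 824.0·9.81·9.635 = 77.88 kPa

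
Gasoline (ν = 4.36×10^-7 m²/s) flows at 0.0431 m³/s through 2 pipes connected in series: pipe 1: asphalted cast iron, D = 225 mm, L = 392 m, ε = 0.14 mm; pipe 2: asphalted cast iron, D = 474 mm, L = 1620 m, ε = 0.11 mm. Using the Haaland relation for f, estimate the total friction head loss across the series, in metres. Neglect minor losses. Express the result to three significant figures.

Pipe 1: V = 1.084 m/s, Re = 5.59×10^5, ε/D = 6.22×10^-4, f = 0.01824, h_1 = f(L/D)V²/2g = 1.903 m
Pipe 2: V = 0.2442 m/s, Re = 2.66×10^5, ε/D = 2.32×10^-4, f = 0.01652, h_2 = f(L/D)V²/2g = 0.1717 m
Series → Q common, losses add: H = Σh = 2.075 m

H ≈ 2.07 m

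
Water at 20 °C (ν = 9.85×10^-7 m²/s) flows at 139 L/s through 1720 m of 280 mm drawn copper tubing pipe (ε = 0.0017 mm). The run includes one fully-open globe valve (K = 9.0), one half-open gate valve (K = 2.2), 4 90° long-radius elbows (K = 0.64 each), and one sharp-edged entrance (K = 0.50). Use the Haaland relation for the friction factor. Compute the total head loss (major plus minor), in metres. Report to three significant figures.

V = 4Q/(πD²) = 2.257 m/s; V²/2g = 0.2597 m
Re = 6.42×10^5, ε/D = 6.07×10^-6 → f = 0.01258 (Haaland)
Major: h_f = f(L/D)·V²/2g = 0.01258·6143·0.2597 = 20.07 m
Minor: ΣK = 14.3; h_m = ΣK·V²/2g = 3.704 m
Total H_L = 20.07 + 3.704 = 23.77 m

H_L ≈ 23.8 m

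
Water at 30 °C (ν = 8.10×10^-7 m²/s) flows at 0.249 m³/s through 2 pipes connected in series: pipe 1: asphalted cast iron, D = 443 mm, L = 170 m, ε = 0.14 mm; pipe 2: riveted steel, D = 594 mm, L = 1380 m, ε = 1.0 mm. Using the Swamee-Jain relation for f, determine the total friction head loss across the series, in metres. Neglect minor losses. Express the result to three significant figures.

H ≈ 3.00 m

Pipe 1: V = 1.615 m/s, Re = 8.84×10^5, ε/D = 3.16×10^-4, f = 0.01598, h_1 = f(L/D)V²/2g = 0.8159 m
Pipe 2: V = 0.8985 m/s, Re = 6.59×10^5, ε/D = 0.00168, f = 0.02280, h_2 = f(L/D)V²/2g = 2.180 m
Series → Q common, losses add: H = Σh = 2.996 m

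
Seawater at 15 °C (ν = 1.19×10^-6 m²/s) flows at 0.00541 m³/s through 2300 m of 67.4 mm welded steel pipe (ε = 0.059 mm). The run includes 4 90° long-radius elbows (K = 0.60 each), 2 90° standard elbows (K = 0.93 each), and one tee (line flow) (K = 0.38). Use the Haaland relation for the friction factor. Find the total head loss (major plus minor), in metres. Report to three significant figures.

V = 4Q/(πD²) = 1.516 m/s; V²/2g = 0.1172 m
Re = 8.59×10^4, ε/D = 8.75×10^-4 → f = 0.02186 (Haaland)
Major: h_f = f(L/D)·V²/2g = 0.02186·34125·0.1172 = 87.42 m
Minor: ΣK = 4.64; h_m = ΣK·V²/2g = 0.5437 m
Total H_L = 87.42 + 0.5437 = 87.96 m

H_L ≈ 88.0 m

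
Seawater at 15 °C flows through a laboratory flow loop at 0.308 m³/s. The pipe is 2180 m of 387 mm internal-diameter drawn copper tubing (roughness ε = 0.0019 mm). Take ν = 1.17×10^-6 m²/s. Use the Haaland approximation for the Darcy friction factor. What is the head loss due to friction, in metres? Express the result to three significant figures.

V = 4Q/(πD²) = 4·0.308/(π·0.387²) = 2.618 m/s
Re = VD/ν = 2.618·0.387/1.17×10^-6 = 8.66×10^5 → turbulent
ε/D = 0.0019/387 = 4.91×10^-6
Haaland: f = 0.01195
h_f = f(L/D)V²/(2g) = 0.01195·(2180/0.387)·2.618²/(2·9.81) = 23.52 m

h_f ≈ 23.5 m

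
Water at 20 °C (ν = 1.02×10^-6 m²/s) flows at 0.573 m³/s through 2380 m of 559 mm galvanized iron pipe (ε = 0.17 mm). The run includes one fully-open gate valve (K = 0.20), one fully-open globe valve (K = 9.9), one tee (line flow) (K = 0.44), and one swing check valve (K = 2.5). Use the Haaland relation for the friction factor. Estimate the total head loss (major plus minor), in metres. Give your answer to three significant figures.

V = 4Q/(πD²) = 2.335 m/s; V²/2g = 0.2778 m
Re = 1.28×10^6, ε/D = 3.04×10^-4 → f = 0.01551 (Haaland)
Major: h_f = f(L/D)·V²/2g = 0.01551·4258·0.2778 = 18.35 m
Minor: ΣK = 13.0; h_m = ΣK·V²/2g = 3.623 m
Total H_L = 18.35 + 3.623 = 21.97 m

H_L ≈ 22.0 m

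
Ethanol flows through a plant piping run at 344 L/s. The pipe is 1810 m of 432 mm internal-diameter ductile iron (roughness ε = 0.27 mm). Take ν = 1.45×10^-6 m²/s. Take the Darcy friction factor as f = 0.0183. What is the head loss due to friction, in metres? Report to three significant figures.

h_f ≈ 21.5 m

V = 4Q/(πD²) = 4·0.344/(π·0.432²) = 2.347 m/s
h_f = f(L/D)V²/(2g) = 0.01830·(1810/0.432)·2.347²/(2·9.81) = 21.53 m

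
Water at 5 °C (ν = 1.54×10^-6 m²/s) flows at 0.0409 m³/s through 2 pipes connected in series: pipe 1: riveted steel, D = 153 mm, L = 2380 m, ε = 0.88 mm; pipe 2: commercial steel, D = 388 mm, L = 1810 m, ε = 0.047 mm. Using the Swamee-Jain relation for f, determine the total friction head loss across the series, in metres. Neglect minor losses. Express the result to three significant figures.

H ≈ 127 m

Pipe 1: V = 2.225 m/s, Re = 2.21×10^5, ε/D = 0.00575, f = 0.03225, h_1 = f(L/D)V²/2g = 126.5 m
Pipe 2: V = 0.3459 m/s, Re = 8.72×10^4, ε/D = 1.21×10^-4, f = 0.01904, h_2 = f(L/D)V²/2g = 0.5418 m
Series → Q common, losses add: H = Σh = 127.1 m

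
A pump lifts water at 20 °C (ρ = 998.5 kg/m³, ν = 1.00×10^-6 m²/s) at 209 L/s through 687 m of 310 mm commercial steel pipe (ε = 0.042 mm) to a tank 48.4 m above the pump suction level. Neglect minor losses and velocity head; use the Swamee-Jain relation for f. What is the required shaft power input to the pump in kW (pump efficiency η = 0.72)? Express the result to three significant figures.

V = 4Q/(πD²) = 2.769 m/s; Re = 8.58×10^5; ε/D = 1.35×10^-4; f = 0.01416
h_f = f(L/D)V²/2g = 12.26 m
Total head H = z + h_f = 48.4 + 12.26 = 60.66 m
P_hyd = ρgQH = 998.5·9.81·0.209·60.66 = 124.2 kW
P_shaft = P_hyd/η = 124.2/0.72 = 172.5 kW

P_shaft ≈ 172 kW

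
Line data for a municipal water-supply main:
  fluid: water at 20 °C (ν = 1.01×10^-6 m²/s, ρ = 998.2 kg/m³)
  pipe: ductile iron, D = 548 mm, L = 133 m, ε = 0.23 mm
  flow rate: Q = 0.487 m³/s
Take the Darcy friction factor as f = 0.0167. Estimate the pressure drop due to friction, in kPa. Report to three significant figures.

Δp ≈ 8.62 kPa

V = 4Q/(πD²) = 4·0.487/(π·0.548²) = 2.065 m/s
h_f = f(L/D)V²/(2g) = 0.01670·(133/0.548)·2.065²/(2·9.81) = 0.8807 m
Δp = ρg·h_f = 998.2·9.81·0.8807 = 8.624 kPa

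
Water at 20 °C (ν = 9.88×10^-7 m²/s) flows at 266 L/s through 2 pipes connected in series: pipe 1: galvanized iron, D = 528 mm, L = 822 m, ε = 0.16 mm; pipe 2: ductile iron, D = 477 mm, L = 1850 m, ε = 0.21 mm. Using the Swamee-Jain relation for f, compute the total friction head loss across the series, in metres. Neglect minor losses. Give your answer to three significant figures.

H ≈ 9.37 m

Pipe 1: V = 1.215 m/s, Re = 6.49×10^5, ε/D = 3.03×10^-4, f = 0.01613, h_1 = f(L/D)V²/2g = 1.889 m
Pipe 2: V = 1.489 m/s, Re = 7.19×10^5, ε/D = 4.40×10^-4, f = 0.01709, h_2 = f(L/D)V²/2g = 7.486 m
Series → Q common, losses add: H = Σh = 9.374 m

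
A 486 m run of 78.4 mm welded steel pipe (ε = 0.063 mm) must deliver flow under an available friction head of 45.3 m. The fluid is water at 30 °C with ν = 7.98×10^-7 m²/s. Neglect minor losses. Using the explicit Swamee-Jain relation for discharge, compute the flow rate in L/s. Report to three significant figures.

Q ≈ 13.0 L/s

Swamee-Jain (Type II): Q = -0.965·√(gD⁵h_f/L)·ln[ε/(3.7D) + √(3.17ν²L/(gD³h_f))]
√(gD⁵h_f/L) = √(9.81·0.0784⁵·45.3/486) = 0.001646
ε/(3.7D) = 2.17×10^-4; √(3.17ν²L/(gD³h_f)) = 6.77×10^-5
Q = -0.965·0.001646·ln(2.849×10^-4) = 0.01296 m³/s
Check: V = 2.69 m/s, Re = 2.64×10^5, f = 0.02003, h_f = 45.6 m ≈ 45.3 m ✓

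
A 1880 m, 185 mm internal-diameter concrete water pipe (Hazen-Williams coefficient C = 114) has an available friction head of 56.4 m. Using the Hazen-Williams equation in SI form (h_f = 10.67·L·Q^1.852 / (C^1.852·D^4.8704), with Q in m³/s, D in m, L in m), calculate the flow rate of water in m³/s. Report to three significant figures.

Rearranging: Q = [h_f·C^1.852·D^4.8704 / (10.67·L)]^(1/1.852)
Q = [56.4·114^1.852·0.185^4.8704 / (10.67·1880)]^0.540 = 0.05653 m³/s

Q ≈ 0.0565 m³/s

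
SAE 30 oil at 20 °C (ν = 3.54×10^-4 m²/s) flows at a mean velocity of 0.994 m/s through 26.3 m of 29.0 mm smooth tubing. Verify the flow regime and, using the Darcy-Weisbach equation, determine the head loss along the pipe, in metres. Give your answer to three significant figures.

Re = VD/ν = 0.994·0.02900/3.54×10^-4 = 81.4 → laminar (Re < 2300)
f = 64/Re = 0.7860
h_f = f(L/D)V²/(2g) = 0.7860·(26.3/0.02900)·0.994²/(2·9.81) = 35.89 m

h_f ≈ 35.9 m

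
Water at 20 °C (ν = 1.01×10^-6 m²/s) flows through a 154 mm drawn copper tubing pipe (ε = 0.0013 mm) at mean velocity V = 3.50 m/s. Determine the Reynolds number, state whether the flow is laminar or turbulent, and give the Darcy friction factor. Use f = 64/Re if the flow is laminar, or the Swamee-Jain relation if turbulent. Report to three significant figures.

Re ≈ 5.34×10^5; turbulent; f ≈ 0.0131

Re = VD/ν = 3.500·0.154/1.01×10^-6 = 5.34×10^5
Re > 4000 → turbulent; ε/D = 8.44×10^-6
Swamee-Jain: f = 0.01308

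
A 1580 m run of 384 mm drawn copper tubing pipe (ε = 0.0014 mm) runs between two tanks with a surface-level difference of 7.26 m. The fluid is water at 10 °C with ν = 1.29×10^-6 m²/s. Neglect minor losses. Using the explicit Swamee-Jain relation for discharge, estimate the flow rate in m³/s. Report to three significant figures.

Swamee-Jain (Type II): Q = -0.965·√(gD⁵h_f/L)·ln[ε/(3.7D) + √(3.17ν²L/(gD³h_f))]
√(gD⁵h_f/L) = √(9.81·0.384⁵·7.26/1580) = 0.01940
ε/(3.7D) = 9.85×10^-7; √(3.17ν²L/(gD³h_f)) = 4.55×10^-5
Q = -0.965·0.01940·ln(4.645×10^-5) = 0.1868 m³/s
Check: V = 1.61 m/s, Re = 4.80×10^5, f = 0.01324, h_f = 7.22 m ≈ 7.26 m ✓

Q ≈ 0.187 m³/s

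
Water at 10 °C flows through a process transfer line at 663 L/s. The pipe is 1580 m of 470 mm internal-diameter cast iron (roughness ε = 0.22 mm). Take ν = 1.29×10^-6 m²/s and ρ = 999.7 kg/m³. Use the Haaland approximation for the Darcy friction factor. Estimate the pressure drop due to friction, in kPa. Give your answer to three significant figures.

Δp ≈ 413 kPa

V = 4Q/(πD²) = 4·0.663/(π·0.470²) = 3.821 m/s
Re = VD/ν = 3.821·0.470/1.29×10^-6 = 1.39×10^6 → turbulent
ε/D = 0.22/470 = 4.68×10^-4
Haaland: f = 0.01682
h_f = f(L/D)V²/(2g) = 0.01682·(1580/0.470)·3.821²/(2·9.81) = 42.09 m
Δp = ρg·h_f = 999.7·9.81·42.09 = 412.8 kPa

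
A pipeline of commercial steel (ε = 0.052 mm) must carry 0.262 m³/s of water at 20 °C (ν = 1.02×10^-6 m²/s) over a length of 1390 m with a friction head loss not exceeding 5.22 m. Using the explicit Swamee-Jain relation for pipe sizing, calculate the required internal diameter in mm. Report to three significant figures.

Swamee-Jain (Type III): D = 0.66·[ε^1.25·(LQ²/(gh_f))^4.75 + ν·Q^9.4·(L/(gh_f))^5.2]^0.04
LQ²/(gh_f) = 1.863; L/(gh_f) = 27.14
Term 1 = ε^1.25·(…)^4.75 = 8.49×10^-5; Term 2 = ν·Q^9.4·(…)^5.2 = 9.90×10^-5
D = 0.66·(8.49×10^-5 + 9.90×10^-5)^0.04 = 0.4679 m = 468 mm
Check: V = 1.52 m/s, Re = 6.99×10^5, f = 0.01410, h_f = 4.96 m ≈ 5.22 m ✓

D ≈ 468 mm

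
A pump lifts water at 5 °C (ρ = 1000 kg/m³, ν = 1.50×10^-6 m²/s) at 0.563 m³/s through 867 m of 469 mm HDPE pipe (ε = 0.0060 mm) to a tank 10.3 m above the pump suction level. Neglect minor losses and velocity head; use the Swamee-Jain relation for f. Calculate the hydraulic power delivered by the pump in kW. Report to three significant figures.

P_hyd ≈ 123 kW

V = 4Q/(πD²) = 3.259 m/s; Re = 1.02×10^6; ε/D = 1.28×10^-5; f = 0.01189
h_f = f(L/D)V²/2g = 11.89 m
Total head H = z + h_f = 10.3 + 11.89 = 22.19 m
P_hyd = ρgQH = 1000·9.81·0.563·22.19 = 122.6 kW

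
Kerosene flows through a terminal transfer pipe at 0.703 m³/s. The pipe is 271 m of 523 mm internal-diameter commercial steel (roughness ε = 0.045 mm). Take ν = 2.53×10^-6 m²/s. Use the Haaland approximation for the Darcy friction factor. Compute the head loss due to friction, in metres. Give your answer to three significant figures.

V = 4Q/(πD²) = 4·0.703/(π·0.523²) = 3.272 m/s
Re = VD/ν = 3.272·0.523/2.53×10^-6 = 6.76×10^5 → turbulent
ε/D = 0.045/523 = 8.60×10^-5
Haaland: f = 0.01362
h_f = f(L/D)V²/(2g) = 0.01362·(271/0.523)·3.272²/(2·9.81) = 3.853 m

h_f ≈ 3.85 m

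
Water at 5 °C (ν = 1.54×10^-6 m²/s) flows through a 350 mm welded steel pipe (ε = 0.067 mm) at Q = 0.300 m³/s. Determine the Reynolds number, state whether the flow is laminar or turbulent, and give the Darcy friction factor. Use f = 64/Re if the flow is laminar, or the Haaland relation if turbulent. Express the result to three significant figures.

Re ≈ 7.09×10^5; turbulent; f ≈ 0.0148

V = 4Q/(πD²) = 3.118 m/s
Re = VD/ν = 3.118·0.350/1.54×10^-6 = 7.09×10^5
Re > 4000 → turbulent; ε/D = 1.91×10^-4
Haaland: f = 0.01481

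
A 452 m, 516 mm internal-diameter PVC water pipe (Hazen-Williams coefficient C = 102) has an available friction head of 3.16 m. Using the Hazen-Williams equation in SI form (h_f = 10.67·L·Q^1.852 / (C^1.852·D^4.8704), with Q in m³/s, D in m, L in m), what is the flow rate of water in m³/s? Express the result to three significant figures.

Rearranging: Q = [h_f·C^1.852·D^4.8704 / (10.67·L)]^(1/1.852)
Q = [3.16·102^1.852·0.516^4.8704 / (10.67·452)]^0.540 = 0.3419 m³/s

Q ≈ 0.342 m³/s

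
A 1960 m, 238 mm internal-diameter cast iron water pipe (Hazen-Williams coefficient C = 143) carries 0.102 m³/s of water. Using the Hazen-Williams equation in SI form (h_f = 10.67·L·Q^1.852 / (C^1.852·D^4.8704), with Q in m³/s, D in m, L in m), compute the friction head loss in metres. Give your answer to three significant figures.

h_f ≈ 33.8 m

h_f = 10.67·1960·0.102^1.852 / (143^1.852·0.238^4.8704) = 33.81 m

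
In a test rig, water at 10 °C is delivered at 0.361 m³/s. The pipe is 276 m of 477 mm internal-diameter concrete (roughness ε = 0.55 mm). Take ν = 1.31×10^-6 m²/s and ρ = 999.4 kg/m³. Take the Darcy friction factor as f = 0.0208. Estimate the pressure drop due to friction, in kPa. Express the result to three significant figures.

V = 4Q/(πD²) = 4·0.361/(π·0.477²) = 2.020 m/s
h_f = f(L/D)V²/(2g) = 0.02080·(276/0.477)·2.020²/(2·9.81) = 2.503 m
Δp = ρg·h_f = 999.4·9.81·2.503 = 24.54 kPa

Δp ≈ 24.5 kPa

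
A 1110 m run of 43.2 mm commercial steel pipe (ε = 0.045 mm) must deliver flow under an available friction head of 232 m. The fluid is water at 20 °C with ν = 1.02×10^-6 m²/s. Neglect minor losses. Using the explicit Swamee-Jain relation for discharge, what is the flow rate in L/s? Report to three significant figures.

Swamee-Jain (Type II): Q = -0.965·√(gD⁵h_f/L)·ln[ε/(3.7D) + √(3.17ν²L/(gD³h_f))]
√(gD⁵h_f/L) = √(9.81·0.0432⁵·232/1110) = 5.554×10^-4
ε/(3.7D) = 2.82×10^-4; √(3.17ν²L/(gD³h_f)) = 1.41×10^-4
Q = -0.965·5.554×10^-4·ln(4.228×10^-4) = 0.004164 m³/s
Check: V = 2.84 m/s, Re = 1.20×10^5, f = 0.02213, h_f = 234 m ≈ 232 m ✓

Q ≈ 4.16 L/s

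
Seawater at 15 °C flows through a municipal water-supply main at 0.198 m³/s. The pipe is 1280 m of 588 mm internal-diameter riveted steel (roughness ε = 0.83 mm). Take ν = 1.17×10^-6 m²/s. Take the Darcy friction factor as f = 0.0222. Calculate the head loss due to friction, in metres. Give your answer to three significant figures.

V = 4Q/(πD²) = 4·0.198/(π·0.588²) = 0.7292 m/s
h_f = f(L/D)V²/(2g) = 0.02220·(1280/0.588)·0.7292²/(2·9.81) = 1.310 m

h_f ≈ 1.31 m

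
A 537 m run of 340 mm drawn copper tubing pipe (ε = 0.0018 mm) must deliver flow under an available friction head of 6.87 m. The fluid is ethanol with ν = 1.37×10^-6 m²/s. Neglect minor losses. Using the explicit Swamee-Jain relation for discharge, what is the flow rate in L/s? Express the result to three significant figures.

Q ≈ 236 L/s

Swamee-Jain (Type II): Q = -0.965·√(gD⁵h_f/L)·ln[ε/(3.7D) + √(3.17ν²L/(gD³h_f))]
√(gD⁵h_f/L) = √(9.81·0.340⁵·6.87/537) = 0.02388
ε/(3.7D) = 1.43×10^-6; √(3.17ν²L/(gD³h_f)) = 3.47×10^-5
Q = -0.965·0.02388·ln(3.616×10^-5) = 0.2357 m³/s
Check: V = 2.60 m/s, Re = 6.44×10^5, f = 0.01262, h_f = 6.84 m ≈ 6.87 m ✓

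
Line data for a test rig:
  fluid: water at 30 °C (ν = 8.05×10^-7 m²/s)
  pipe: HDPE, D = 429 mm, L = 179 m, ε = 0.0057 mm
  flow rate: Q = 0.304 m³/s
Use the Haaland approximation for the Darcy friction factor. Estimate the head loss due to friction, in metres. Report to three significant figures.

h_f ≈ 1.09 m

V = 4Q/(πD²) = 4·0.304/(π·0.429²) = 2.103 m/s
Re = VD/ν = 2.103·0.429/8.05×10^-7 = 1.12×10^6 → turbulent
ε/D = 0.0057/429 = 1.33×10^-5
Haaland: f = 0.01163
h_f = f(L/D)V²/(2g) = 0.01163·(179/0.429)·2.103²/(2·9.81) = 1.094 m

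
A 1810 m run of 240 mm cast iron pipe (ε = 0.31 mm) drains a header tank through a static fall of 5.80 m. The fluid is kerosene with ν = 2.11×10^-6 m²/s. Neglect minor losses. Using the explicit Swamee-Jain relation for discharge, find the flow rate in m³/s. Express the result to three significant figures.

Q ≈ 0.0364 m³/s

Swamee-Jain (Type II): Q = -0.965·√(gD⁵h_f/L)·ln[ε/(3.7D) + √(3.17ν²L/(gD³h_f))]
√(gD⁵h_f/L) = √(9.81·0.240⁵·5.80/1810) = 0.005003
ε/(3.7D) = 3.49×10^-4; √(3.17ν²L/(gD³h_f)) = 1.80×10^-4
Q = -0.965·0.005003·ln(5.293×10^-4) = 0.03642 m³/s
Check: V = 0.805 m/s, Re = 9.16×10^4, f = 0.02348, h_f = 5.85 m ≈ 5.80 m ✓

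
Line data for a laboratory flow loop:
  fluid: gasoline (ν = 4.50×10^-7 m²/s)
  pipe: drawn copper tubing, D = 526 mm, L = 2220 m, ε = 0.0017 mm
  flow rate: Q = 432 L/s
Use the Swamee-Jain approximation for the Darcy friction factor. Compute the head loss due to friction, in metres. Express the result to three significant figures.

h_f ≈ 8.72 m

V = 4Q/(πD²) = 4·0.432/(π·0.526²) = 1.988 m/s
Re = VD/ν = 1.988·0.526/4.50×10^-7 = 2.32×10^6 → turbulent
ε/D = 0.0017/526 = 3.23×10^-6
Swamee-Jain: f = 0.01026
h_f = f(L/D)V²/(2g) = 0.01026·(2220/0.526)·1.988²/(2·9.81) = 8.722 m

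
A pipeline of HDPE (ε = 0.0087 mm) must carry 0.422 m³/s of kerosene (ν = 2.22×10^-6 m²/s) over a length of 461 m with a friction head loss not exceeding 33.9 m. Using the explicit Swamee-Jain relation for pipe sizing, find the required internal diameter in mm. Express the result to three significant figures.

D ≈ 305 mm

Swamee-Jain (Type III): D = 0.66·[ε^1.25·(LQ²/(gh_f))^4.75 + ν·Q^9.4·(L/(gh_f))^5.2]^0.04
LQ²/(gh_f) = 0.2469; L/(gh_f) = 1.386
Term 1 = ε^1.25·(…)^4.75 = 6.15×10^-10; Term 2 = ν·Q^9.4·(…)^5.2 = 3.65×10^-9
D = 0.66·(6.15×10^-10 + 3.65×10^-9)^0.04 = 0.3053 m = 305 mm
Check: V = 5.76 m/s, Re = 7.93×10^5, f = 0.01265, h_f = 32.4 m ≈ 33.9 m ✓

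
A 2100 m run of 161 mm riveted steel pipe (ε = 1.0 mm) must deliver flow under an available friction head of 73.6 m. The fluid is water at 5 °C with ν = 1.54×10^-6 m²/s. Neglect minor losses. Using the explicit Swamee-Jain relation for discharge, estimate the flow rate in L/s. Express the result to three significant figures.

Swamee-Jain (Type II): Q = -0.965·√(gD⁵h_f/L)·ln[ε/(3.7D) + √(3.17ν²L/(gD³h_f))]
√(gD⁵h_f/L) = √(9.81·0.161⁵·73.6/2100) = 0.006099
ε/(3.7D) = 0.00168; √(3.17ν²L/(gD³h_f)) = 7.24×10^-5
Q = -0.965·0.006099·ln(0.001751) = 0.03736 m³/s
Check: V = 1.83 m/s, Re = 1.92×10^5, f = 0.03307, h_f = 74.0 m ≈ 73.6 m ✓

Q ≈ 37.4 L/s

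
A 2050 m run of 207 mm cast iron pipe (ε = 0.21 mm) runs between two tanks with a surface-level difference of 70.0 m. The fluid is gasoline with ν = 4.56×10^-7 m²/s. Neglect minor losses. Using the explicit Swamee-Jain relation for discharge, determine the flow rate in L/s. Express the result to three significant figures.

Q ≈ 88.7 L/s

Swamee-Jain (Type II): Q = -0.965·√(gD⁵h_f/L)·ln[ε/(3.7D) + √(3.17ν²L/(gD³h_f))]
√(gD⁵h_f/L) = √(9.81·0.207⁵·70.0/2050) = 0.01128
ε/(3.7D) = 2.74×10^-4; √(3.17ν²L/(gD³h_f)) = 1.49×10^-5
Q = -0.965·0.01128·ln(2.891×10^-4) = 0.08873 m³/s
Check: V = 2.64 m/s, Re = 1.20×10^6, f = 0.02004, h_f = 70.3 m ≈ 70.0 m ✓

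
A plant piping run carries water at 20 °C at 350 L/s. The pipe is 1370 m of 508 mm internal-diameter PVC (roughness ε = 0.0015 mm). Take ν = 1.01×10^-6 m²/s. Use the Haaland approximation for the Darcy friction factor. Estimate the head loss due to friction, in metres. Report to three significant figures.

h_f ≈ 4.88 m

V = 4Q/(πD²) = 4·0.350/(π·0.508²) = 1.727 m/s
Re = VD/ν = 1.727·0.508/1.01×10^-6 = 8.69×10^5 → turbulent
ε/D = 0.0015/508 = 2.95×10^-6
Haaland: f = 0.01191
h_f = f(L/D)V²/(2g) = 0.01191·(1370/0.508)·1.727²/(2·9.81) = 4.882 m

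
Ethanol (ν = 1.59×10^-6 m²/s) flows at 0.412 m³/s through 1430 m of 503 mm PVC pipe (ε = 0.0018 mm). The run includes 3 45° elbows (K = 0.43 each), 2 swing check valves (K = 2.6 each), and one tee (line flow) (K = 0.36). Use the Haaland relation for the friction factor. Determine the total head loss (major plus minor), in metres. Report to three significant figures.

H_L ≈ 9.29 m

V = 4Q/(πD²) = 2.073 m/s; V²/2g = 0.2191 m
Re = 6.56×10^5, ε/D = 3.58×10^-6 → f = 0.01250 (Haaland)
Major: h_f = f(L/D)·V²/2g = 0.01250·2843·0.2191 = 7.785 m
Minor: ΣK = 6.85; h_m = ΣK·V²/2g = 1.501 m
Total H_L = 7.785 + 1.501 = 9.286 m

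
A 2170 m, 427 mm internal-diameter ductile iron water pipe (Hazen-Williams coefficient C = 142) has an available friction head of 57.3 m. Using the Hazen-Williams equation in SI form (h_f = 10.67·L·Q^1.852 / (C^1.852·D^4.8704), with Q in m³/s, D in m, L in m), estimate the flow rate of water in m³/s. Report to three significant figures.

Q ≈ 0.593 m³/s

Rearranging: Q = [h_f·C^1.852·D^4.8704 / (10.67·L)]^(1/1.852)
Q = [57.3·142^1.852·0.427^4.8704 / (10.67·2170)]^0.540 = 0.5929 m³/s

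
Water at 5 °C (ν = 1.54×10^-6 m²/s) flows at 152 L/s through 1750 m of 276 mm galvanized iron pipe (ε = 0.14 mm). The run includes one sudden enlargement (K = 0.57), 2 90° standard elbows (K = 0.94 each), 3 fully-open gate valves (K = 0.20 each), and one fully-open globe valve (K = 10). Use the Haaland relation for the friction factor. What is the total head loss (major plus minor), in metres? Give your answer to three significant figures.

H_L ≈ 41.2 m

V = 4Q/(πD²) = 2.541 m/s; V²/2g = 0.3290 m
Re = 4.55×10^5, ε/D = 5.07×10^-4 → f = 0.01770 (Haaland)
Major: h_f = f(L/D)·V²/2g = 0.01770·6341·0.3290 = 36.92 m
Minor: ΣK = 13.1; h_m = ΣK·V²/2g = 4.293 m
Total H_L = 36.92 + 4.293 = 41.21 m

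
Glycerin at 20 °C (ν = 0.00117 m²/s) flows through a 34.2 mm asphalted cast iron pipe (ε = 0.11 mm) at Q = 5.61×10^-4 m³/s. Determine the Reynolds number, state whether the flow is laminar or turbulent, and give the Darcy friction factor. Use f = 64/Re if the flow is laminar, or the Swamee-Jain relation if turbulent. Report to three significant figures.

Re ≈ 17.9; laminar; f = 64/Re ≈ 3.59

V = 4Q/(πD²) = 0.6107 m/s
Re = VD/ν = 0.6107·0.0342/0.00117 = 17.9
Re < 2300 → laminar → f = 64/Re = 3.585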